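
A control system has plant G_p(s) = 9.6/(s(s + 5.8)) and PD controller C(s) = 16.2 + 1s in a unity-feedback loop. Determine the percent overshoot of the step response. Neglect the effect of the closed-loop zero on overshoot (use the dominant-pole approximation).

8.49%

Forward path: (16.2 + 1s)·9.6/(s(s+5.8)). The closed-loop characteristic equation is s² + (5.8 + 9.6·1)s + 9.6·16.2 = 0.
That is s² + 15.4s + 155.5 = 0, so ω_n = 12.47 rad/s and ζ = 15.4/(2·12.47) = 0.6174.
%OS = 100·exp(−πζ/√(1−ζ²)) = 8.49%.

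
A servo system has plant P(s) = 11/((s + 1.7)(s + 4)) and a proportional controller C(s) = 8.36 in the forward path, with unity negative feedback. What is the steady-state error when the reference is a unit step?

0.0689

The loop is type 0. Static position error constant K_pos = C(0)·P(0) = 8.36·1.618 = 13.52.
Steady-state error to a unit step: e_ss = 1/(1+K_pos) = 1/14.52 = 0.0689.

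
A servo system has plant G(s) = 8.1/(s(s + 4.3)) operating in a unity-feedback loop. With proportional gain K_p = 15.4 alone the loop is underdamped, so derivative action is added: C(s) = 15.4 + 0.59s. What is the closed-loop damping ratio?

ζ = 0.406

Forward path: (15.4 + 0.59s)·8.1/(s(s+4.3)). The closed-loop characteristic equation is s² + (4.3 + 8.1·0.59)s + 8.1·15.4 = 0.
That is s² + 9.079s + 124.7 = 0, so ω_n = 11.17 rad/s and ζ = 9.079/(2·11.17) = 0.4064.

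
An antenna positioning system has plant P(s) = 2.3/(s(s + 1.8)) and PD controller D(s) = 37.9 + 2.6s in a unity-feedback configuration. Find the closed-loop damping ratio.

Forward path: (37.9 + 2.6s)·2.3/(s(s+1.8)). The closed-loop characteristic equation is s² + (1.8 + 2.3·2.6)s + 2.3·37.9 = 0.
That is s² + 7.78s + 87.17 = 0, so ω_n = 9.336 rad/s and ζ = 7.78/(2·9.336) = 0.4166.

ζ = 0.417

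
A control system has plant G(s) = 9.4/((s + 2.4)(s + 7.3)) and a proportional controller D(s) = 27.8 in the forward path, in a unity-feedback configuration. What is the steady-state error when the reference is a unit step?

The loop is type 0. Static position error constant K_pos = D(0)·G(0) = 27.8·0.5365 = 14.92.
Steady-state error to a unit step: e_ss = 1/(1+K_pos) = 1/15.92 = 0.0628.

0.0628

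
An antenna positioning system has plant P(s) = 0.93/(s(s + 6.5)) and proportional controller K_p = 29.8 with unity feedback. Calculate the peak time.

T_p = 0.759 s

The closed-loop denominator s² + 6.5s + 27.71 gives ω_n = √27.71 = 5.264 and ζ = 6.5/(2ω_n) = 0.6174.
Damped frequency ω_d = ω_n√(1−ζ²) = 4.141 rad/s, so peak time T_p = π/ω_d = 0.759 s.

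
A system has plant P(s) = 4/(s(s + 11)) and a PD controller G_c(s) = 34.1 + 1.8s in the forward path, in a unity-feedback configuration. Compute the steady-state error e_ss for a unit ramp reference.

0.0806

The loop has one pole at the origin (type 1). Velocity error constant K_v = lim_{s→0} s·G_c(s)P(s) = 34.1·4/11 = 12.4.
Steady-state error to a unit ramp: e_ss = 1/K_v = 0.0806.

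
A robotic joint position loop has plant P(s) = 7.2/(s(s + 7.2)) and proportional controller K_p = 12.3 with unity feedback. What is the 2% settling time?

T_s ≈ 1.11 s

The closed-loop denominator s² + 7.2s + 88.56 gives ω_n = √88.56 = 9.411 and ζ = 7.2/(2ω_n) = 0.3825.
2% settling time T_s ≈ 4/(ζω_n) = 4/3.6 = 1.11 s.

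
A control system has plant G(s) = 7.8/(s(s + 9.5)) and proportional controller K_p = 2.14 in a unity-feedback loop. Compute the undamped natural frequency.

1 + K_p·G(s) = 0 gives s² + 9.5s + 16.69 = 0.
So ω_n² = 16.69 ⇒ ω_n = 4.086 rad/s, and ζ = 9.5/(2ω_n) = 1.16.

ω_n = 4.09 rad/s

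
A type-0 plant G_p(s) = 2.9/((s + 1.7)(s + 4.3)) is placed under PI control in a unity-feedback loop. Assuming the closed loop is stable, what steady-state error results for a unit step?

The PI controller's integrator makes the forward path type 1, so e_ss to a step is zero.

0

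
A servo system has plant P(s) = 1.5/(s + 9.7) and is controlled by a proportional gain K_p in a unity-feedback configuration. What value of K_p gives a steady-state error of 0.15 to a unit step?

Steady-state error for a unit step on this type-0 loop is 1/(1 + K_p·P(0)).
P(0) = 0.1546. Require 1/(1 + K_p·0.1546) = 0.15, so 1 + 0.1546·K_p = 6.667.
K_p = (6.667 − 1)/0.1546 = 36.6.

K_p = 36.6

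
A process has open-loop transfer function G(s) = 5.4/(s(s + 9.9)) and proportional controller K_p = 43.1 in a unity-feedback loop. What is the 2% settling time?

T_s ≈ 0.808 s

From 1 + K_pG(s) = 0: s² + 9.9s + 232.7 = 0 ⇒ ω_n = 15.26, ζ = 0.3245.
2% settling time T_s ≈ 4/(ζω_n) = 4/4.95 = 0.808 s.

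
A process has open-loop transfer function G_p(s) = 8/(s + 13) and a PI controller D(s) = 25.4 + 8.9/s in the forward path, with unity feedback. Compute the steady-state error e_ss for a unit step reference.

The open loop D(s)G_p(s) has a pole at the origin (type 1), so the static position error constant is infinite and e_ss = 1/(1+∞) = 0.

0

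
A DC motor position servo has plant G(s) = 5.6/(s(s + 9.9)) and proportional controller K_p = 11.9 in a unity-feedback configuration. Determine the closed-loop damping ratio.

ζ = 0.606

The closed-loop denominator is s(s+9.9) + 11.9·5.6 = s² + 9.9s + 66.64.
Matching s² + 2ζω_n s + ω_n²: ω_n = √66.64 = 8.163 rad/s and 2ζω_n = 9.9, so ζ = 9.9/(2·8.163) = 0.606.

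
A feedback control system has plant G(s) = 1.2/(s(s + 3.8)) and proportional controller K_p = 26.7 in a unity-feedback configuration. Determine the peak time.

The closed-loop denominator s² + 3.8s + 32.04 gives ω_n = √32.04 = 5.66 and ζ = 3.8/(2ω_n) = 0.3357.
Damped frequency ω_d = ω_n√(1−ζ²) = 5.332 rad/s, so peak time T_p = π/ω_d = 0.589 s.

T_p = 0.589 s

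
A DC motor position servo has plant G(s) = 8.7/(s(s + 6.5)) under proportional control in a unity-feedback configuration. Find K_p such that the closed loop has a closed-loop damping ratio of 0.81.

K_p = 1.85

Closed-loop characteristic equation: s² + 6.5s + K_p·8.7 = 0.
So ω_n = √(8.7K_p) and 2ζω_n = 6.5, giving ζ = 6.5/(2√(8.7K_p)).
Setting ζ = 0.81: √(8.7K_p) = 6.5/(2·0.81) = 4.012, so K_p = 16.1/8.7 = 1.85.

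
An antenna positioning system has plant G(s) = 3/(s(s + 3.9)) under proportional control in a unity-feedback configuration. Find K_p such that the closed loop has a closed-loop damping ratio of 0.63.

K_p = 3.19

Closed-loop characteristic equation: s² + 3.9s + K_p·3 = 0.
So ω_n = √(3K_p) and 2ζω_n = 3.9, giving ζ = 3.9/(2√(3K_p)).
Setting ζ = 0.63: √(3K_p) = 3.9/(2·0.63) = 3.095, so K_p = 9.58/3 = 3.19.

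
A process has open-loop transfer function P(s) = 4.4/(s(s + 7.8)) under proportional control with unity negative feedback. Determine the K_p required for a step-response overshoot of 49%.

From %OS = 100·exp(−πζ/√(1−ζ²)) = 49%, ζ = −ln(0.49)/√(π²+ln²(0.49)) = 0.2214.
Characteristic equation s² + 7.8s + 4.4K_p = 0 gives ζ = 7.8/(2√(4.4K_p)).
Setting ζ = 0.2214: √(4.4K_p) = 7.8/(2·0.2214) = 17.61, so K_p = 310.2/4.4 = 70.5.

K_p = 70.5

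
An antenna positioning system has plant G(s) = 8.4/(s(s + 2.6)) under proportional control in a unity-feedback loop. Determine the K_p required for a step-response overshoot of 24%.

From %OS = 100·exp(−πζ/√(1−ζ²)) = 24%, ζ = −ln(0.24)/√(π²+ln²(0.24)) = 0.4136.
Characteristic equation s² + 2.6s + 8.4K_p = 0 gives ζ = 2.6/(2√(8.4K_p)).
Setting ζ = 0.4136: √(8.4K_p) = 2.6/(2·0.4136) = 3.143, so K_p = 9.88/8.4 = 1.18.

K_p = 1.18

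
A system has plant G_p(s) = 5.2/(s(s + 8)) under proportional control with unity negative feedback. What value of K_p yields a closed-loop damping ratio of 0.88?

Closed-loop characteristic equation: s² + 8s + K_p·5.2 = 0.
So ω_n = √(5.2K_p) and 2ζω_n = 8, giving ζ = 8/(2√(5.2K_p)).
Setting ζ = 0.88: √(5.2K_p) = 8/(2·0.88) = 4.545, so K_p = 20.66/5.2 = 3.97.

K_p = 3.97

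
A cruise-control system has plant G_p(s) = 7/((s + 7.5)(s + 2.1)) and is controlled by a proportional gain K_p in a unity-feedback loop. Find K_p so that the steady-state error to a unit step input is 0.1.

K_p = 20.2

The loop is type 0, so e_ss(step) = 1/(1 + K_pos) with K_pos = K_p·G_p(0).
G_p(0) = 0.4444. Require 1/(1 + K_p·0.4444) = 0.1, so 1 + 0.4444·K_p = 10.
K_p = (10 − 1)/0.4444 = 20.2.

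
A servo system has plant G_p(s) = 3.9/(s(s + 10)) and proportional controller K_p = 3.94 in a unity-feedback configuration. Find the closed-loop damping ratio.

With unity feedback the closed-loop characteristic equation is s² + 10s + 3.94·3.9 = s² + 10s + 15.37 = 0.
Matching s² + 2ζω_n s + ω_n²: ω_n = √15.37 = 3.92 rad/s and 2ζω_n = 10, so ζ = 10/(2·3.92) = 1.28.

ζ = 1.28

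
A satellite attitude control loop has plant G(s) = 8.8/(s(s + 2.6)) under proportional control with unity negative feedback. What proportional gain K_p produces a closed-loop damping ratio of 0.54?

K_p = 0.659

Closed-loop characteristic equation: s² + 2.6s + K_p·8.8 = 0.
So ω_n = √(8.8K_p) and 2ζω_n = 2.6, giving ζ = 2.6/(2√(8.8K_p)).
Setting ζ = 0.54: √(8.8K_p) = 2.6/(2·0.54) = 2.407, so K_p = 5.796/8.8 = 0.659.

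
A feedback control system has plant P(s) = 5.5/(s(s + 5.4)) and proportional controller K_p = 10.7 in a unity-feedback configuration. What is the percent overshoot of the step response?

Closed-loop characteristic equation: s² + 5.4s + 58.85 = 0, so ω_n = 7.671 rad/s and ζ = 5.4/(2·7.671) = 0.352.
%OS = 100·exp(−πζ/√(1−ζ²)) = 100·exp(−π·0.352/√0.8761) = 30.7%.

30.7%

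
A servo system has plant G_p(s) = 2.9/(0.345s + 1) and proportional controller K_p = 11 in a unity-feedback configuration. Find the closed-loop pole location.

s = -95.36

Closed loop: T(s) = K_p·G_p/(1+K_p·G_p) = 31.9/(0.345s + 1 + 31.9), with pole at s = −(1 + 31.9)/0.345 = −95.36.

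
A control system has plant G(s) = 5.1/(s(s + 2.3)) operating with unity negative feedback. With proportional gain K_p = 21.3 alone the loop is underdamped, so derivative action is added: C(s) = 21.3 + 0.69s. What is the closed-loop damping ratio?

ζ = 0.279

Forward path: (21.3 + 0.69s)·5.1/(s(s+2.3)). The closed-loop characteristic equation is s² + (2.3 + 5.1·0.69)s + 5.1·21.3 = 0.
That is s² + 5.819s + 108.6 = 0, so ω_n = 10.42 rad/s and ζ = 5.819/(2·10.42) = 0.2792.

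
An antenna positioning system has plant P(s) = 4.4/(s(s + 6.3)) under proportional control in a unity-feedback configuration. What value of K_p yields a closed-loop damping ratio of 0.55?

Closed-loop characteristic equation: s² + 6.3s + K_p·4.4 = 0.
So ω_n = √(4.4K_p) and 2ζω_n = 6.3, giving ζ = 6.3/(2√(4.4K_p)).
Setting ζ = 0.55: √(4.4K_p) = 6.3/(2·0.55) = 5.727, so K_p = 32.8/4.4 = 7.45.

K_p = 7.45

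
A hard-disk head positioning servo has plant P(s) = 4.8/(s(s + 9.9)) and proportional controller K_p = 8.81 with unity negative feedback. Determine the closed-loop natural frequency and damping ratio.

With unity feedback the closed-loop characteristic equation is s² + 9.9s + 8.81·4.8 = s² + 9.9s + 42.29 = 0.
Matching s² + 2ζω_n s + ω_n²: ω_n = √42.29 = 6.503 rad/s and 2ζω_n = 9.9, so ζ = 9.9/(2·6.503) = 0.761.

ω_n = 6.5 rad/s, ζ = 0.761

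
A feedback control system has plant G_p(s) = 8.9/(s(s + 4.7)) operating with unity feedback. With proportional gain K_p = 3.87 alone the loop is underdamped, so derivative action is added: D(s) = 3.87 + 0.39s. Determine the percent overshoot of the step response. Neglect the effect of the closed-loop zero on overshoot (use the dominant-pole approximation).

Forward path: (3.87 + 0.39s)·8.9/(s(s+4.7)). The closed-loop characteristic equation is s² + (4.7 + 8.9·0.39)s + 8.9·3.87 = 0.
That is s² + 8.171s + 34.44 = 0, so ω_n = 5.869 rad/s and ζ = 8.171/(2·5.869) = 0.6961.
%OS = 100·exp(−πζ/√(1−ζ²)) = 4.75%.

4.75%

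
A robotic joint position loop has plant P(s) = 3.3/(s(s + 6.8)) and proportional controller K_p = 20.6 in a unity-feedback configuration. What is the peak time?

T_p = 0.418 s

Closed-loop characteristic equation: s² + 6.8s + 67.98 = 0, so ω_n = 8.245 rad/s and ζ = 6.8/(2·8.245) = 0.4124.
Damped frequency ω_d = ω_n√(1−ζ²) = 7.511 rad/s, so peak time T_p = π/ω_d = 0.418 s.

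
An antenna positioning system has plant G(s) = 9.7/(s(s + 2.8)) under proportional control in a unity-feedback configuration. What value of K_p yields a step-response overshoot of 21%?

From %OS = 100·exp(−πζ/√(1−ζ²)) = 21%, ζ = −ln(0.21)/√(π²+ln²(0.21)) = 0.4449.
Characteristic equation s² + 2.8s + 9.7K_p = 0 gives ζ = 2.8/(2√(9.7K_p)).
Setting ζ = 0.4449: √(9.7K_p) = 2.8/(2·0.4449) = 3.147, so K_p = 9.902/9.7 = 1.02.

K_p = 1.02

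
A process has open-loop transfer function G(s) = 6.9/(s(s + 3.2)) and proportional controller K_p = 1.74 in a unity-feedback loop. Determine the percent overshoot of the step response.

19.5%

Closed-loop characteristic equation: s² + 3.2s + 12.01 = 0, so ω_n = 3.465 rad/s and ζ = 3.2/(2·3.465) = 0.4618.
%OS = 100·exp(−πζ/√(1−ζ²)) = 100·exp(−π·0.4618/√0.7868) = 19.5%.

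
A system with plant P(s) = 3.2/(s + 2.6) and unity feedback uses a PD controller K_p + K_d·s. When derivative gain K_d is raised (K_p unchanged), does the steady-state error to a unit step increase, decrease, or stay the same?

unchanged

K_d affects only the transient (the s-coefficient); the DC loop gain, and hence e_ss, depends only on K_p.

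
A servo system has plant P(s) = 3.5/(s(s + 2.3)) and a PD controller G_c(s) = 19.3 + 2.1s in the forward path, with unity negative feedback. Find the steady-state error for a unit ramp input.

0.034

The loop has one pole at the origin (type 1). Velocity error constant K_v = lim_{s→0} s·G_c(s)P(s) = 19.3·3.5/2.3 = 29.37.
Steady-state error to a unit ramp: e_ss = 1/K_v = 0.034.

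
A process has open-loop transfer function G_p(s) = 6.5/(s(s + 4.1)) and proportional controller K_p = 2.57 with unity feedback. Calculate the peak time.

T_p = 0.888 s

From 1 + K_pG_p(s) = 0: s² + 4.1s + 16.7 = 0 ⇒ ω_n = 4.087, ζ = 0.5016.
Damped frequency ω_d = ω_n√(1−ζ²) = 3.536 rad/s, so peak time T_p = π/ω_d = 0.888 s.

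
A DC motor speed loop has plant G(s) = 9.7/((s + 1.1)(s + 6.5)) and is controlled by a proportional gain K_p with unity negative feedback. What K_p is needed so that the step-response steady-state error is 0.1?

K_p = 6.63

Steady-state error for a unit step on this type-0 loop is 1/(1 + K_p·G(0)).
G(0) = 1.357. Require 1/(1 + K_p·1.357) = 0.1, so 1 + 1.357·K_p = 10.
K_p = (10 − 1)/1.357 = 6.63.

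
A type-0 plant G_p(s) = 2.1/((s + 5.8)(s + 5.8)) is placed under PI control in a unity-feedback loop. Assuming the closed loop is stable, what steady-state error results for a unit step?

The PI controller's integrator makes the forward path type 1, so e_ss to a step is zero.

0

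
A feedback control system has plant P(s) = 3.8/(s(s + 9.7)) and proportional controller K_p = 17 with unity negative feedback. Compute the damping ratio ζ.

ζ = 0.603

1 + K_p·P(s) = 0 gives s² + 9.7s + 64.6 = 0.
So ω_n² = 64.6 ⇒ ω_n = 8.037 rad/s, and ζ = 9.7/(2ω_n) = 0.603.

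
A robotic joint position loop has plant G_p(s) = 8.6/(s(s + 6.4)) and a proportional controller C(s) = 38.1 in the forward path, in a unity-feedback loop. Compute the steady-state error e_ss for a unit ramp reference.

0.0195

The loop has one pole at the origin (type 1). Velocity error constant K_v = lim_{s→0} s·C(s)G_p(s) = 38.1·8.6/6.4 = 51.2.
Steady-state error to a unit ramp: e_ss = 1/K_v = 0.0195.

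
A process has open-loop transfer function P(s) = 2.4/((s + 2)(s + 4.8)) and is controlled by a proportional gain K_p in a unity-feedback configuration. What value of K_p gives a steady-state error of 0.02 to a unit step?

K_p = 196

For a type-0 loop with proportional control, e_ss = 1/(1 + K_p·P(0)).
P(0) = 0.25. Require 1/(1 + K_p·0.25) = 0.02, so 1 + 0.25·K_p = 50.
K_p = (50 − 1)/0.25 = 196.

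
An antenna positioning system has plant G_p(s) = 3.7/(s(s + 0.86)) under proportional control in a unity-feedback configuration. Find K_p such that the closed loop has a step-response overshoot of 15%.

From %OS = 100·exp(−πζ/√(1−ζ²)) = 15%, ζ = −ln(0.15)/√(π²+ln²(0.15)) = 0.5169.
Characteristic equation s² + 0.86s + 3.7K_p = 0 gives ζ = 0.86/(2√(3.7K_p)).
Setting ζ = 0.5169: √(3.7K_p) = 0.86/(2·0.5169) = 0.8318, so K_p = 0.6919/3.7 = 0.187.

K_p = 0.187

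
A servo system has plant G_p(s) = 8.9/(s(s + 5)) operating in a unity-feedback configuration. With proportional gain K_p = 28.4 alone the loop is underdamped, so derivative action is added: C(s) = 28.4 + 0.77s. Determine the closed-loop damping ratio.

ζ = 0.373

Forward path: (28.4 + 0.77s)·8.9/(s(s+5)). The closed-loop characteristic equation is s² + (5 + 8.9·0.77)s + 8.9·28.4 = 0.
That is s² + 11.85s + 252.8 = 0, so ω_n = 15.9 rad/s and ζ = 11.85/(2·15.9) = 0.3728.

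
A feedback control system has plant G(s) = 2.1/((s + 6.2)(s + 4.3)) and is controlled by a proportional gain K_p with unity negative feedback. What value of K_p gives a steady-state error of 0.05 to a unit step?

K_p = 241

For a type-0 loop with proportional control, e_ss = 1/(1 + K_p·G(0)).
G(0) = 0.07877. Require 1/(1 + K_p·0.07877) = 0.05, so 1 + 0.07877·K_p = 20.
K_p = (20 − 1)/0.07877 = 241.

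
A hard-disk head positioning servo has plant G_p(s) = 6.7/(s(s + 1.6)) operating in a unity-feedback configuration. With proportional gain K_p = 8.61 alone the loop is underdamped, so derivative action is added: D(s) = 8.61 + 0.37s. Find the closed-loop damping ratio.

Forward path: (8.61 + 0.37s)·6.7/(s(s+1.6)). The closed-loop characteristic equation is s² + (1.6 + 6.7·0.37)s + 6.7·8.61 = 0.
That is s² + 4.079s + 57.69 = 0, so ω_n = 7.595 rad/s and ζ = 4.079/(2·7.595) = 0.2685.

ζ = 0.269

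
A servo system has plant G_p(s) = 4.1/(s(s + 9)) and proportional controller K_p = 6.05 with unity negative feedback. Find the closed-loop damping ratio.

ζ = 0.904

1 + K_p·G_p(s) = 0 gives s² + 9s + 24.8 = 0.
Matching s² + 2ζω_n s + ω_n²: ω_n = √24.8 = 4.98 rad/s and 2ζω_n = 9, so ζ = 9/(2·4.98) = 0.904.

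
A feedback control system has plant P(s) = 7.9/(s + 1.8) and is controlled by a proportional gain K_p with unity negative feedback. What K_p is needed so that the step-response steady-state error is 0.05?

K_p = 4.33

For a type-0 loop with proportional control, e_ss = 1/(1 + K_p·P(0)).
P(0) = 4.389. Require 1/(1 + K_p·4.389) = 0.05, so 1 + 4.389·K_p = 20.
K_p = (20 − 1)/4.389 = 4.33.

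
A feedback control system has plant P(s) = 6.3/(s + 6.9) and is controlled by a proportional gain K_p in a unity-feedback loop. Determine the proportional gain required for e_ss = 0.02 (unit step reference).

The loop is type 0, so e_ss(step) = 1/(1 + K_pos) with K_pos = K_p·P(0).
P(0) = 0.913. Require 1/(1 + K_p·0.913) = 0.02, so 1 + 0.913·K_p = 50.
K_p = (50 − 1)/0.913 = 53.7.

K_p = 53.7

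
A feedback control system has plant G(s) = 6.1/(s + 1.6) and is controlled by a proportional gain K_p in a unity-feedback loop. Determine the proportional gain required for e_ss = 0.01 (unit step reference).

K_p = 26

For a type-0 loop with proportional control, e_ss = 1/(1 + K_p·G(0)).
G(0) = 3.812. Require 1/(1 + K_p·3.812) = 0.01, so 1 + 3.812·K_p = 100.
K_p = (100 − 1)/3.812 = 26.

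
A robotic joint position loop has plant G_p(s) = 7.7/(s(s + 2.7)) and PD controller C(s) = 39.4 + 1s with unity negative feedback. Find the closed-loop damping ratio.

Forward path: (39.4 + 1s)·7.7/(s(s+2.7)). The closed-loop characteristic equation is s² + (2.7 + 7.7·1)s + 7.7·39.4 = 0.
That is s² + 10.4s + 303.4 = 0, so ω_n = 17.42 rad/s and ζ = 10.4/(2·17.42) = 0.2985.

ζ = 0.299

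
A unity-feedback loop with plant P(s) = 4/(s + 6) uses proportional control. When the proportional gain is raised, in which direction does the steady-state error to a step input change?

The position error constant K_pos = K_p·P(0) grows with K_p, and e_ss = 1/(1+K_pos) falls.

decrease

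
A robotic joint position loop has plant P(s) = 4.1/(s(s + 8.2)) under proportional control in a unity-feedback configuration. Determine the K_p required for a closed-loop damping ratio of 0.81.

K_p = 6.25

Closed-loop characteristic equation: s² + 8.2s + K_p·4.1 = 0.
So ω_n = √(4.1K_p) and 2ζω_n = 8.2, giving ζ = 8.2/(2√(4.1K_p)).
Setting ζ = 0.81: √(4.1K_p) = 8.2/(2·0.81) = 5.062, so K_p = 25.62/4.1 = 6.25.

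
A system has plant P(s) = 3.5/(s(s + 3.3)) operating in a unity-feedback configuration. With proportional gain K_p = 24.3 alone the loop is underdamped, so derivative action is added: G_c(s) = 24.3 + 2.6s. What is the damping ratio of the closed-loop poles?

ζ = 0.672

Forward path: (24.3 + 2.6s)·3.5/(s(s+3.3)). The closed-loop characteristic equation is s² + (3.3 + 3.5·2.6)s + 3.5·24.3 = 0.
That is s² + 12.4s + 85.05 = 0, so ω_n = 9.222 rad/s and ζ = 12.4/(2·9.222) = 0.6723.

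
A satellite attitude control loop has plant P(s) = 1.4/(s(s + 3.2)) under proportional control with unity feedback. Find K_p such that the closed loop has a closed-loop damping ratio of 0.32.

Closed-loop characteristic equation: s² + 3.2s + K_p·1.4 = 0.
So ω_n = √(1.4K_p) and 2ζω_n = 3.2, giving ζ = 3.2/(2√(1.4K_p)).
Setting ζ = 0.32: √(1.4K_p) = 3.2/(2·0.32) = 5, so K_p = 25/1.4 = 17.9.

K_p = 17.9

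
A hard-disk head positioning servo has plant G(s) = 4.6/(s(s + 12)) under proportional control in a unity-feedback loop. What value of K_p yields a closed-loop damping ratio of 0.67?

Closed-loop characteristic equation: s² + 12s + K_p·4.6 = 0.
So ω_n = √(4.6K_p) and 2ζω_n = 12, giving ζ = 12/(2√(4.6K_p)).
Setting ζ = 0.67: √(4.6K_p) = 12/(2·0.67) = 8.955, so K_p = 80.2/4.6 = 17.4.

K_p = 17.4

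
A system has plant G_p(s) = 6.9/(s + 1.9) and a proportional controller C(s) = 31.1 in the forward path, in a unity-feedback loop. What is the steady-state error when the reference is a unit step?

The loop is type 0. Static position error constant K_pos = C(0)·G_p(0) = 31.1·3.632 = 112.9.
Steady-state error to a unit step: e_ss = 1/(1+K_pos) = 1/113.9 = 0.00878.

0.00878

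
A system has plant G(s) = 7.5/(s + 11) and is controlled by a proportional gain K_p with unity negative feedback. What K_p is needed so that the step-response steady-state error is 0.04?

For a type-0 loop with proportional control, e_ss = 1/(1 + K_p·G(0)).
G(0) = 0.6818. Require 1/(1 + K_p·0.6818) = 0.04, so 1 + 0.6818·K_p = 25.
K_p = (25 − 1)/0.6818 = 35.2.

K_p = 35.2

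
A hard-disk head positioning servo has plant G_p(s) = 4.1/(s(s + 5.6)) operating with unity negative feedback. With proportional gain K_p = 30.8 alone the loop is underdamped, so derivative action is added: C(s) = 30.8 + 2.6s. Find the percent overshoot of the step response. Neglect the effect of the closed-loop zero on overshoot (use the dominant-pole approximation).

3.72%

Forward path: (30.8 + 2.6s)·4.1/(s(s+5.6)). The closed-loop characteristic equation is s² + (5.6 + 4.1·2.6)s + 4.1·30.8 = 0.
That is s² + 16.26s + 126.3 = 0, so ω_n = 11.24 rad/s and ζ = 16.26/(2·11.24) = 0.7235.
%OS = 100·exp(−πζ/√(1−ζ²)) = 3.72%.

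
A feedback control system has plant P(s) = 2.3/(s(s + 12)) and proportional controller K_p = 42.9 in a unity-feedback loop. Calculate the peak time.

Closed-loop characteristic equation: s² + 12s + 98.67 = 0, so ω_n = 9.933 rad/s and ζ = 12/(2·9.933) = 0.604.
Damped frequency ω_d = ω_n√(1−ζ²) = 7.916 rad/s, so peak time T_p = π/ω_d = 0.397 s.

T_p = 0.397 s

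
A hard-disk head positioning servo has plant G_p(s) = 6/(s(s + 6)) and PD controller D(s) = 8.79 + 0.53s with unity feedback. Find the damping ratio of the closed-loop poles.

ζ = 0.632

Forward path: (8.79 + 0.53s)·6/(s(s+6)). The closed-loop characteristic equation is s² + (6 + 6·0.53)s + 6·8.79 = 0.
That is s² + 9.18s + 52.74 = 0, so ω_n = 7.262 rad/s and ζ = 9.18/(2·7.262) = 0.632.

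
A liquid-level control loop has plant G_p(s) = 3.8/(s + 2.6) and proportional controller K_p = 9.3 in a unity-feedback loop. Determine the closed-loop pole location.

Closed-loop transfer function: T(s) = K_p·G_p(s)/(1 + K_p·G_p(s)) = 35.34/(s + 2.6 + 35.34) = 35.34/(s + 37.94).
The closed-loop pole is at s = −37.94.

s = -37.94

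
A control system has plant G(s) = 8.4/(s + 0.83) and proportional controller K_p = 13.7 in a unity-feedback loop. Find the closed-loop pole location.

s = -115.9

Closed-loop transfer function: T(s) = K_p·G(s)/(1 + K_p·G(s)) = 115.1/(s + 0.83 + 115.1) = 115.1/(s + 115.9).
The closed-loop pole is at s = −115.9.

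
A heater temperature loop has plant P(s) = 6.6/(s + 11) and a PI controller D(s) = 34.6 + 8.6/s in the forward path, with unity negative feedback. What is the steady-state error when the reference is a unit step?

0

The open loop D(s)P(s) has a pole at the origin (type 1), so the static position error constant is infinite and e_ss = 1/(1+∞) = 0.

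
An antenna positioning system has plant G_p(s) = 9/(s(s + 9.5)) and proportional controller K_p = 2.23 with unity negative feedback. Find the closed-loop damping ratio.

ζ = 1.06

1 + K_p·G_p(s) = 0 gives s² + 9.5s + 20.07 = 0.
So ω_n² = 20.07 ⇒ ω_n = 4.48 rad/s, and ζ = 9.5/(2ω_n) = 1.06.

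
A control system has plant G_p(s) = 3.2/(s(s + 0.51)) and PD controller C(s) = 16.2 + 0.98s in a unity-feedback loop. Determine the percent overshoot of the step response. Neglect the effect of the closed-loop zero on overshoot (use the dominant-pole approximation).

Forward path: (16.2 + 0.98s)·3.2/(s(s+0.51)). The closed-loop characteristic equation is s² + (0.51 + 3.2·0.98)s + 3.2·16.2 = 0.
That is s² + 3.646s + 51.84 = 0, so ω_n = 7.2 rad/s and ζ = 3.646/(2·7.2) = 0.2532.
%OS = 100·exp(−πζ/√(1−ζ²)) = 43.9%.

43.9%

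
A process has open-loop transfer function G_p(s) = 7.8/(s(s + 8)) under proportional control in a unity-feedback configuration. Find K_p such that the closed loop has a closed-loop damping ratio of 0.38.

K_p = 14.2

Closed-loop characteristic equation: s² + 8s + K_p·7.8 = 0.
So ω_n = √(7.8K_p) and 2ζω_n = 8, giving ζ = 8/(2√(7.8K_p)).
Setting ζ = 0.38: √(7.8K_p) = 8/(2·0.38) = 10.53, so K_p = 110.8/7.8 = 14.2.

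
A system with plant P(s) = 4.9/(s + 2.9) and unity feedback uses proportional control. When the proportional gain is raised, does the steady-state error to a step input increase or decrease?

decrease

The position error constant K_pos = K_p·P(0) grows with K_p, and e_ss = 1/(1+K_pos) falls.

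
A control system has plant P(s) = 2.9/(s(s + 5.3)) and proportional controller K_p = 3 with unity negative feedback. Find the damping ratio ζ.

ζ = 0.898

1 + K_p·P(s) = 0 gives s² + 5.3s + 8.7 = 0.
So ω_n² = 8.7 ⇒ ω_n = 2.95 rad/s, and ζ = 5.3/(2ω_n) = 0.898.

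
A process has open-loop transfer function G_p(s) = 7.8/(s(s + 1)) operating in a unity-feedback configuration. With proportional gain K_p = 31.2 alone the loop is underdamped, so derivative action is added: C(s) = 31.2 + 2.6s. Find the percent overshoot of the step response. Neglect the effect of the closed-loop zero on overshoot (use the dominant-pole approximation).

Forward path: (31.2 + 2.6s)·7.8/(s(s+1)). The closed-loop characteristic equation is s² + (1 + 7.8·2.6)s + 7.8·31.2 = 0.
That is s² + 21.28s + 243.4 = 0, so ω_n = 15.6 rad/s and ζ = 21.28/(2·15.6) = 0.6821.
%OS = 100·exp(−πζ/√(1−ζ²)) = 5.34%.

5.34%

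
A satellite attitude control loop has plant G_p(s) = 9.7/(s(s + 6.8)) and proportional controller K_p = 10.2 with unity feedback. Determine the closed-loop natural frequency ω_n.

The closed-loop denominator is s(s+6.8) + 10.2·9.7 = s² + 6.8s + 98.94.
Matching s² + 2ζω_n s + ω_n²: ω_n = √98.94 = 9.947 rad/s and 2ζω_n = 6.8, so ζ = 6.8/(2·9.947) = 0.342.

ω_n = 9.95 rad/s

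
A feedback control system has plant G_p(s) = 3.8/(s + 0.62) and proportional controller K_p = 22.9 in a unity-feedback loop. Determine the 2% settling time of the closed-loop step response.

T_s ≈ 0.0456 s

Closed-loop transfer function: T(s) = K_p·G_p(s)/(1 + K_p·G_p(s)) = 87.02/(s + 0.62 + 87.02) = 87.02/(s + 87.64).
Time constant τ = 1/87.64 = 0.01141 s, so the 2% settling time is about 4τ = 0.0456 s.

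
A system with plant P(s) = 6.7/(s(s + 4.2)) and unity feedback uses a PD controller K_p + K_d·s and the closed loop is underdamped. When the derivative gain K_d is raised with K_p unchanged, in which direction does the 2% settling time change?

decrease

Characteristic equation s² + (4.2 + 6.7K_d)s + 6.7K_p = 0: raising K_d increases ζω_n = (4.2+6.7K_d)/2 while the loop stays underdamped, so T_s ≈ 4/(ζω_n) decreases.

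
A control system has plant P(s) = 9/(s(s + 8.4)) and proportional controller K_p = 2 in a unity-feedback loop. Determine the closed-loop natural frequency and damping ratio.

ω_n = 4.24 rad/s, ζ = 0.99

1 + K_p·P(s) = 0 gives s² + 8.4s + 18 = 0.
So ω_n² = 18 ⇒ ω_n = 4.243 rad/s, and ζ = 8.4/(2ω_n) = 0.99.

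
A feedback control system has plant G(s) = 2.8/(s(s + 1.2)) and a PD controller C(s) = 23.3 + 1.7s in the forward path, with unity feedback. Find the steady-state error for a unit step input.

0

The open loop C(s)G(s) has a pole at the origin (type 1), so the static position error constant is infinite and e_ss = 1/(1+∞) = 0.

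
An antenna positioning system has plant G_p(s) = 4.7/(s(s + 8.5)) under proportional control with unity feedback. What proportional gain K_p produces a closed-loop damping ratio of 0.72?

K_p = 7.41

Closed-loop characteristic equation: s² + 8.5s + K_p·4.7 = 0.
So ω_n = √(4.7K_p) and 2ζω_n = 8.5, giving ζ = 8.5/(2√(4.7K_p)).
Setting ζ = 0.72: √(4.7K_p) = 8.5/(2·0.72) = 5.903, so K_p = 34.84/4.7 = 7.41.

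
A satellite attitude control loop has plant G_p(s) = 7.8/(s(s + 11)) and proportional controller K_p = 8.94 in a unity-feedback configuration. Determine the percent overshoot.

From 1 + K_pG_p(s) = 0: s² + 11s + 69.73 = 0 ⇒ ω_n = 8.351, ζ = 0.6586.
%OS = 100·exp(−πζ/√(1−ζ²)) = 100·exp(−π·0.6586/√0.5662) = 6.39%.

6.39%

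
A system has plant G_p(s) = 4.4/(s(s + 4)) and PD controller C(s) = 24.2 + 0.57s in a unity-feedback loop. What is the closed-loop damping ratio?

Forward path: (24.2 + 0.57s)·4.4/(s(s+4)). The closed-loop characteristic equation is s² + (4 + 4.4·0.57)s + 4.4·24.2 = 0.
That is s² + 6.508s + 106.5 = 0, so ω_n = 10.32 rad/s and ζ = 6.508/(2·10.32) = 0.3153.

ζ = 0.315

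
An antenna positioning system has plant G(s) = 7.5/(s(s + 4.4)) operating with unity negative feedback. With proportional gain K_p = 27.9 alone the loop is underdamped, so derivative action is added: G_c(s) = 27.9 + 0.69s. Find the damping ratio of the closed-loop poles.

Forward path: (27.9 + 0.69s)·7.5/(s(s+4.4)). The closed-loop characteristic equation is s² + (4.4 + 7.5·0.69)s + 7.5·27.9 = 0.
That is s² + 9.575s + 209.2 = 0, so ω_n = 14.47 rad/s and ζ = 9.575/(2·14.47) = 0.331.

ζ = 0.331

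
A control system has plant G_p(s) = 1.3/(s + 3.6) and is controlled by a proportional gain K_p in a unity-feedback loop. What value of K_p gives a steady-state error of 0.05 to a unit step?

K_p = 52.6

Steady-state error for a unit step on this type-0 loop is 1/(1 + K_p·G_p(0)).
G_p(0) = 0.3611. Require 1/(1 + K_p·0.3611) = 0.05, so 1 + 0.3611·K_p = 20.
K_p = (20 − 1)/0.3611 = 52.6.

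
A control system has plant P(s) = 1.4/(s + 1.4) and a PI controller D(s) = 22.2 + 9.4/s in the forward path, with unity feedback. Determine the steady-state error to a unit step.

0

The open loop D(s)P(s) has a pole at the origin (type 1), so the static position error constant is infinite and e_ss = 1/(1+∞) = 0.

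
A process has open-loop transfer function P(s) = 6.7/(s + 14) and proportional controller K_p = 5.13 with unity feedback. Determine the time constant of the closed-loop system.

τ = 0.0207 s

Closed-loop transfer function: T(s) = K_p·P(s)/(1 + K_p·P(s)) = 34.37/(s + 14 + 34.37) = 34.37/(s + 48.37).
Time constant τ = 1/48.37 = 0.0207 s.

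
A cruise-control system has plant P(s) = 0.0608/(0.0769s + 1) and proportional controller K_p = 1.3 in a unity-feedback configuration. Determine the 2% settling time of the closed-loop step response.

Closed loop: T(s) = K_p·P/(1+K_p·P) = 0.07904/(0.0769s + 1 + 0.07904), with pole at s = −(1 + 0.07904)/0.0769 = −14.03.
τ = 1/14.03 = 0.07127 s, so 2% settling time ≈ 4τ = 0.285 s.

T_s ≈ 0.285 s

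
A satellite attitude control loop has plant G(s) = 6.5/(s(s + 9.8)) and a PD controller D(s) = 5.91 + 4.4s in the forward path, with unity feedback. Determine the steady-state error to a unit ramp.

The loop has one pole at the origin (type 1). Velocity error constant K_v = lim_{s→0} s·D(s)G(s) = 5.91·6.5/9.8 = 3.92.
Steady-state error to a unit ramp: e_ss = 1/K_v = 0.255.

0.255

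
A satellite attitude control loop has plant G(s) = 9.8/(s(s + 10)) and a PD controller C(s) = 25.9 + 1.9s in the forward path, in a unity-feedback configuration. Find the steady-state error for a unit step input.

0

The open loop C(s)G(s) has a pole at the origin (type 1), so the static position error constant is infinite and e_ss = 1/(1+∞) = 0.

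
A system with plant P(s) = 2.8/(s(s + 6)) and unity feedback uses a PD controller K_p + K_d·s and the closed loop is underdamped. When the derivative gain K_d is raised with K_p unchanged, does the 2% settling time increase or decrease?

decrease

Characteristic equation s² + (6 + 2.8K_d)s + 2.8K_p = 0: raising K_d increases ζω_n = (6+2.8K_d)/2 while the loop stays underdamped, so T_s ≈ 4/(ζω_n) decreases.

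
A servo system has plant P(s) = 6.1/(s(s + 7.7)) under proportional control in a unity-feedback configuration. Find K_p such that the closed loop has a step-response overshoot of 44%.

K_p = 38

From %OS = 100·exp(−πζ/√(1−ζ²)) = 44%, ζ = −ln(0.44)/√(π²+ln²(0.44)) = 0.2528.
Characteristic equation s² + 7.7s + 6.1K_p = 0 gives ζ = 7.7/(2√(6.1K_p)).
Setting ζ = 0.2528: √(6.1K_p) = 7.7/(2·0.2528) = 15.23, so K_p = 231.9/6.1 = 38.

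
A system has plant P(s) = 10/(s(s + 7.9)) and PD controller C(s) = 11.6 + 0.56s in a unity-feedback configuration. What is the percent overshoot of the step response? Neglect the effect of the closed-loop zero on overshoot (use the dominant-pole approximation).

Forward path: (11.6 + 0.56s)·10/(s(s+7.9)). The closed-loop characteristic equation is s² + (7.9 + 10·0.56)s + 10·11.6 = 0.
That is s² + 13.5s + 116 = 0, so ω_n = 10.77 rad/s and ζ = 13.5/(2·10.77) = 0.6267.
%OS = 100·exp(−πζ/√(1−ζ²)) = 7.99%.

7.99%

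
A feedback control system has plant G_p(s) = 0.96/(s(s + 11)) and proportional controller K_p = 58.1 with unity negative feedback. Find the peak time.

The closed-loop denominator s² + 11s + 55.78 gives ω_n = √55.78 = 7.468 and ζ = 11/(2ω_n) = 0.7364.
Damped frequency ω_d = ω_n√(1−ζ²) = 5.052 rad/s, so peak time T_p = π/ω_d = 0.622 s.

T_p = 0.622 s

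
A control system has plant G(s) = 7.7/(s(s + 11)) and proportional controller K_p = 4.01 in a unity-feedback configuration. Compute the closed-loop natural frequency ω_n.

ω_n = 5.56 rad/s

With unity feedback the closed-loop characteristic equation is s² + 11s + 4.01·7.7 = s² + 11s + 30.88 = 0.
So ω_n² = 30.88 ⇒ ω_n = 5.557 rad/s, and ζ = 11/(2ω_n) = 0.99.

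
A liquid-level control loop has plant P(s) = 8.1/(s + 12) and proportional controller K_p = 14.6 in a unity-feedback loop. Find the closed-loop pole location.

s = -130.3

Closed-loop transfer function: T(s) = K_p·P(s)/(1 + K_p·P(s)) = 118.3/(s + 12 + 118.3) = 118.3/(s + 130.3).
The closed-loop pole is at s = −130.3.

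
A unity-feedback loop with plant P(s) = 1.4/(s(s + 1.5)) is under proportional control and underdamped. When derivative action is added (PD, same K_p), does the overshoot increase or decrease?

decrease

With PD the characteristic equation becomes s² + (a + K·K_d)s + K·K_p = 0; the damping term grows, ζ rises, overshoot falls.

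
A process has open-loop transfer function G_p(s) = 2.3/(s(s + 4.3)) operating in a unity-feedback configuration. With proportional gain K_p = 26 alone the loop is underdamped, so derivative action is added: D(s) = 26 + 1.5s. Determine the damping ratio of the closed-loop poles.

Forward path: (26 + 1.5s)·2.3/(s(s+4.3)). The closed-loop characteristic equation is s² + (4.3 + 2.3·1.5)s + 2.3·26 = 0.
That is s² + 7.75s + 59.8 = 0, so ω_n = 7.733 rad/s and ζ = 7.75/(2·7.733) = 0.5011.

ζ = 0.501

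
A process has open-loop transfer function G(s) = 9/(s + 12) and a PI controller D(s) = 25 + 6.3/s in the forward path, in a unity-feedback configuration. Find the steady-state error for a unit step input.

The open loop D(s)G(s) has a pole at the origin (type 1), so the static position error constant is infinite and e_ss = 1/(1+∞) = 0.

0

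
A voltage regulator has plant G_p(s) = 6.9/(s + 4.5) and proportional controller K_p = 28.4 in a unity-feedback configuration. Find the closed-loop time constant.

Closed-loop transfer function: T(s) = K_p·G_p(s)/(1 + K_p·G_p(s)) = 196/(s + 4.5 + 196) = 196/(s + 200.5).
Time constant τ = 1/200.5 = 0.00499 s.

τ = 0.00499 s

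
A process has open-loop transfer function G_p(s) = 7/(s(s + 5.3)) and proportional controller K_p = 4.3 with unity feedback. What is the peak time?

The closed-loop denominator s² + 5.3s + 30.1 gives ω_n = √30.1 = 5.486 and ζ = 5.3/(2ω_n) = 0.483.
Damped frequency ω_d = ω_n√(1−ζ²) = 4.804 rad/s, so peak time T_p = π/ω_d = 0.654 s.

T_p = 0.654 s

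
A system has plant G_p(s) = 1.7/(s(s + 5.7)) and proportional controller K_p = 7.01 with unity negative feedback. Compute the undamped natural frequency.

The closed-loop denominator is s(s+5.7) + 7.01·1.7 = s² + 5.7s + 11.92.
So ω_n² = 11.92 ⇒ ω_n = 3.452 rad/s, and ζ = 5.7/(2ω_n) = 0.826.

ω_n = 3.45 rad/s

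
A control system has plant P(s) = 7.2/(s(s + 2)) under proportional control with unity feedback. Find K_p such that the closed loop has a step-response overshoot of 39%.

K_p = 1.68

From %OS = 100·exp(−πζ/√(1−ζ²)) = 39%, ζ = −ln(0.39)/√(π²+ln²(0.39)) = 0.2871.
Characteristic equation s² + 2s + 7.2K_p = 0 gives ζ = 2/(2√(7.2K_p)).
Setting ζ = 0.2871: √(7.2K_p) = 2/(2·0.2871) = 3.483, so K_p = 12.13/7.2 = 1.68.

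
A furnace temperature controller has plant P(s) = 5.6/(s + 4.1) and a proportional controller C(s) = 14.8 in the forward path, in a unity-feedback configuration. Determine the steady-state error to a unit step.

The loop is type 0. Static position error constant K_pos = C(0)·P(0) = 14.8·1.366 = 20.21.
Steady-state error to a unit step: e_ss = 1/(1+K_pos) = 1/21.21 = 0.0471.

0.0471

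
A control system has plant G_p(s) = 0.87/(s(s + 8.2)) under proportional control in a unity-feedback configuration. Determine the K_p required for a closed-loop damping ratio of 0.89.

Closed-loop characteristic equation: s² + 8.2s + K_p·0.87 = 0.
So ω_n = √(0.87K_p) and 2ζω_n = 8.2, giving ζ = 8.2/(2√(0.87K_p)).
Setting ζ = 0.89: √(0.87K_p) = 8.2/(2·0.89) = 4.607, so K_p = 21.22/0.87 = 24.4.

K_p = 24.4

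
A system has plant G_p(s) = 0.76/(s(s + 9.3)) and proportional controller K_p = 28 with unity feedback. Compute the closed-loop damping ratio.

ζ = 1.01

1 + K_p·G_p(s) = 0 gives s² + 9.3s + 21.28 = 0.
So ω_n² = 21.28 ⇒ ω_n = 4.613 rad/s, and ζ = 9.3/(2ω_n) = 1.01.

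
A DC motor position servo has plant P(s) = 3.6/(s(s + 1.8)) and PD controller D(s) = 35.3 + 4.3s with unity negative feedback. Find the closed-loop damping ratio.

ζ = 0.766

Forward path: (35.3 + 4.3s)·3.6/(s(s+1.8)). The closed-loop characteristic equation is s² + (1.8 + 3.6·4.3)s + 3.6·35.3 = 0.
That is s² + 17.28s + 127.1 = 0, so ω_n = 11.27 rad/s and ζ = 17.28/(2·11.27) = 0.7664.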